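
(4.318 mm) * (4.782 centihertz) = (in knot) 0.0004014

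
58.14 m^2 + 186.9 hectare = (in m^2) 1.869e+06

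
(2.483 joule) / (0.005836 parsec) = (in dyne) 1.379e-09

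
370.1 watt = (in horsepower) 0.4963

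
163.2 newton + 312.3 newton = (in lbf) 106.9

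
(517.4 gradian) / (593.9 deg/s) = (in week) 1.296e-06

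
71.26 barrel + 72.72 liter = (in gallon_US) 3012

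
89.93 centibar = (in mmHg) 674.5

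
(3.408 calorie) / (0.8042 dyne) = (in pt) 5.026e+09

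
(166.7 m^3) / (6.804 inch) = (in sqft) 1.038e+04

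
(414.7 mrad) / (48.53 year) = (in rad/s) 2.71e-10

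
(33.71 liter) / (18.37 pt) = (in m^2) 5.202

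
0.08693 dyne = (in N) 8.693e-07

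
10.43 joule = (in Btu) 0.009886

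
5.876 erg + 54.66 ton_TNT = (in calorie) 5.466e+10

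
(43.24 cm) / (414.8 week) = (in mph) 3.856e-09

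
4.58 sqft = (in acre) 0.0001051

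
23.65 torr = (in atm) 0.03112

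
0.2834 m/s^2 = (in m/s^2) 0.2834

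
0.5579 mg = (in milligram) 0.5579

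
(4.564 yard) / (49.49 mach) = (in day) 2.866e-09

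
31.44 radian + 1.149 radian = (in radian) 32.59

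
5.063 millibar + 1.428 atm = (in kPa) 145.2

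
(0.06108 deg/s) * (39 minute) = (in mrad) 2495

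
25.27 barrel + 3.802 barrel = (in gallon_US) 1221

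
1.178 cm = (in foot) 0.03865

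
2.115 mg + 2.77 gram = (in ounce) 0.09778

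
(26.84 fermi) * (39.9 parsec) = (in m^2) 3.305e+04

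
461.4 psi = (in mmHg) 2.386e+04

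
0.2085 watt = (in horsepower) 0.0002796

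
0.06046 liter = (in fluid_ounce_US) 2.044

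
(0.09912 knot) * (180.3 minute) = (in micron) 5.516e+08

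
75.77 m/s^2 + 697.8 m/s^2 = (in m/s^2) 773.6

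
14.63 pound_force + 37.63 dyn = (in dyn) 6.508e+06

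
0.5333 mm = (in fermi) 5.333e+11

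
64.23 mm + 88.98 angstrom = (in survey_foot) 0.2107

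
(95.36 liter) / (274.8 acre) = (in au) 5.732e-19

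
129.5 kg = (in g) 1.295e+05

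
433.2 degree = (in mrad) 7561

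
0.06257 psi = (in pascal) 431.4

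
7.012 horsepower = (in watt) 5229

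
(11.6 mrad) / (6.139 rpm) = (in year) 5.722e-10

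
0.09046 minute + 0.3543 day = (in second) 3.062e+04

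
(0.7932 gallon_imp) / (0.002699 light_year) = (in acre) 3.49e-20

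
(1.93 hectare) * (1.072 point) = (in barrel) 45.91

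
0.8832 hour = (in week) 0.005257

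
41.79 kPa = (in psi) 6.061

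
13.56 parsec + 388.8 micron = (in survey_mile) 2.6e+14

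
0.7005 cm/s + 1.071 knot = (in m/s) 0.558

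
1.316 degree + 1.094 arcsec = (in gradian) 1.463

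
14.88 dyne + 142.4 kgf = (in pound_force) 313.9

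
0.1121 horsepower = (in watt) 83.59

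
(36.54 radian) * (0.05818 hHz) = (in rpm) 2030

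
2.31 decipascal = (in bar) 2.31e-06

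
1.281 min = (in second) 76.86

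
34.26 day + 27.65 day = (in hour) 1486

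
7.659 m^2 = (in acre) 0.001893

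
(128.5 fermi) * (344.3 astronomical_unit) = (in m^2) 6.619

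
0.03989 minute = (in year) 7.589e-08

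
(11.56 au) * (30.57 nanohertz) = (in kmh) 1.903e+05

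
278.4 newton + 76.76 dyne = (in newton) 278.4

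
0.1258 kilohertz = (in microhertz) 1.258e+08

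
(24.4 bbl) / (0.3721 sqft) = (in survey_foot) 368.2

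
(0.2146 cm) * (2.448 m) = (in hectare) 5.253e-07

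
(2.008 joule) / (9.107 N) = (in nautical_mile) 0.0001191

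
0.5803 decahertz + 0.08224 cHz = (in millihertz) 5804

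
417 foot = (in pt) 3.603e+05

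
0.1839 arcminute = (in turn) 8.514e-06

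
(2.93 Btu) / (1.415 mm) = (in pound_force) 4.911e+05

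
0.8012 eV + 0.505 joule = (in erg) 5.05e+06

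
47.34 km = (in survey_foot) 1.553e+05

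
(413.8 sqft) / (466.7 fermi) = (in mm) 8.237e+16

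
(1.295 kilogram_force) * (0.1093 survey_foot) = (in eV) 2.641e+18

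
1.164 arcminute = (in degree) 0.0194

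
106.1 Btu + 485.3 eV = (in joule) 1.119e+05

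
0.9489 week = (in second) 5.739e+05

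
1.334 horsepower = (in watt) 994.8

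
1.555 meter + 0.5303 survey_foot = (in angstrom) 1.717e+10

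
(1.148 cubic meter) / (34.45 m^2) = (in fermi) 3.332e+13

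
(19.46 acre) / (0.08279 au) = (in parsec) 2.061e-22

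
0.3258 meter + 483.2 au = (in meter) 7.229e+13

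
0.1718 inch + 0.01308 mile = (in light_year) 2.225e-15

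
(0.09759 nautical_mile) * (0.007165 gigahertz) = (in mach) 3.803e+06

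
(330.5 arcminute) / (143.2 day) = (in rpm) 7.42e-08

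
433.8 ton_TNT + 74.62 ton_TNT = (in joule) 2.127e+12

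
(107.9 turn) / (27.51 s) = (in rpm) 235.3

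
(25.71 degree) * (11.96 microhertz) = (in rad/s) 5.367e-06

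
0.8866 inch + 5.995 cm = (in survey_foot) 0.2706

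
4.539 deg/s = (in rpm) 0.7565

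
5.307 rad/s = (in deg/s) 304.1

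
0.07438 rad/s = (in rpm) 0.7103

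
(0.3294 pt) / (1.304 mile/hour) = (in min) 3.322e-06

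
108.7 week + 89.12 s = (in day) 760.9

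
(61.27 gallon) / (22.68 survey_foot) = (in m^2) 0.03355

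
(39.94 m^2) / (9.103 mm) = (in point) 1.244e+07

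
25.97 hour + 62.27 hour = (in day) 3.677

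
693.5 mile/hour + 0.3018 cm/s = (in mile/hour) 693.5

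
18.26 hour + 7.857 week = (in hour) 1338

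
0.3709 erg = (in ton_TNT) 8.865e-18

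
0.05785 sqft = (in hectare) 5.374e-07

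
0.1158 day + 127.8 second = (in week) 0.01675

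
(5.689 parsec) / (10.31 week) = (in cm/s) 2.815e+12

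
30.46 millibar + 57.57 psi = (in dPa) 4e+06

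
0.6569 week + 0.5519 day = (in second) 4.45e+05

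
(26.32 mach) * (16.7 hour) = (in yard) 5.892e+08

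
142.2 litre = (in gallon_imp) 31.28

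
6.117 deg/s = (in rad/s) 0.1068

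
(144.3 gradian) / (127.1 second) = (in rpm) 0.1703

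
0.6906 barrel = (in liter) 109.8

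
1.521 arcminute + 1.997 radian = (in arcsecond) 4.12e+05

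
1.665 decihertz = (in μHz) 1.665e+05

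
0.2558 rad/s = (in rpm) 2.443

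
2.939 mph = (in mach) 0.003859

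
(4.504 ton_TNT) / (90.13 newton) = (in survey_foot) 6.86e+08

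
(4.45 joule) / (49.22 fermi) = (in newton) 9.041e+13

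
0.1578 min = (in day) 0.0001096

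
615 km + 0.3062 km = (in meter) 6.153e+05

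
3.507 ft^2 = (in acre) 8.051e-05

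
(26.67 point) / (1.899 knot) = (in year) 3.054e-10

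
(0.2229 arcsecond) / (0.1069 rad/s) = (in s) 1.011e-05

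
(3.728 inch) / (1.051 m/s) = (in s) 0.0901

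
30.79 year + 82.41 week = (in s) 1.021e+09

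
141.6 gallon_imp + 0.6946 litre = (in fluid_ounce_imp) 2.268e+04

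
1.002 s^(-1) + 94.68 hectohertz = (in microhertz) 9.469e+09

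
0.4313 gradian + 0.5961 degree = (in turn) 0.002734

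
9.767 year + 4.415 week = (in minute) 5.178e+06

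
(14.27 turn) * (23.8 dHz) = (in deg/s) 1.223e+04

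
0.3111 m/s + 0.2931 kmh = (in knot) 0.763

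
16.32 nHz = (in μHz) 0.01632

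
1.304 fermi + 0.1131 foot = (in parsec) 1.117e-18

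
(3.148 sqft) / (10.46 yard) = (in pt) 86.68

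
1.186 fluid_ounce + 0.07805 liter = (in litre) 0.1131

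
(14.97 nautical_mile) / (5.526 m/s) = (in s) 5017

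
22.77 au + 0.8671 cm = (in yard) 3.725e+12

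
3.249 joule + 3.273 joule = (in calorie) 1.559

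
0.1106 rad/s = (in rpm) 1.056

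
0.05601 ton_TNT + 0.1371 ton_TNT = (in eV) 5.043e+27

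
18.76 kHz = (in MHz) 0.01876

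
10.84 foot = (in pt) 9366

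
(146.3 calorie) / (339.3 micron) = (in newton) 1.804e+06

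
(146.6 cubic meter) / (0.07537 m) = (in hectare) 0.1945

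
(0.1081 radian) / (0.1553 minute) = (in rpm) 0.1108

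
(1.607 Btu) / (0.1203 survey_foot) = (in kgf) 4715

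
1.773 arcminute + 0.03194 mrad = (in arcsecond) 113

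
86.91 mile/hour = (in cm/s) 3885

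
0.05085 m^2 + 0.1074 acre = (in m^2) 434.7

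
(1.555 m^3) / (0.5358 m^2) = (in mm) 2902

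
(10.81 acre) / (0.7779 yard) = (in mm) 6.15e+07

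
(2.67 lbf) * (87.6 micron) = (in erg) 1.04e+04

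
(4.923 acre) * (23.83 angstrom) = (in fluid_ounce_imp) 1.671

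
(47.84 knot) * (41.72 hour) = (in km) 3696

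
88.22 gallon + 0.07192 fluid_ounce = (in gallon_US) 88.22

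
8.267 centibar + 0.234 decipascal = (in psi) 1.199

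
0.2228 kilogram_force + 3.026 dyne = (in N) 2.185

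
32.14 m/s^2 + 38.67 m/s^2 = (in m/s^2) 70.81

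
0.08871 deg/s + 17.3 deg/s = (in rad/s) 0.3035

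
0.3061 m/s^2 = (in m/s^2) 0.3061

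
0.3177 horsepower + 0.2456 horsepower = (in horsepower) 0.5633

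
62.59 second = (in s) 62.59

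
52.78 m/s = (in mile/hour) 118.1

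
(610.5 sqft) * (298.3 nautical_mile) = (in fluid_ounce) 1.06e+12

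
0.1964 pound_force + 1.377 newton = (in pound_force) 0.506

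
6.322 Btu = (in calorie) 1594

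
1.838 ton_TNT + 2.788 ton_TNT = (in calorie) 4.626e+09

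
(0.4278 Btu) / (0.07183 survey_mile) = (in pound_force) 0.8778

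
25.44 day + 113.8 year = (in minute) 5.985e+07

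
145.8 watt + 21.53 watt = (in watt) 167.3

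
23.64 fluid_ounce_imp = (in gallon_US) 0.1774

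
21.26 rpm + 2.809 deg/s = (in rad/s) 2.275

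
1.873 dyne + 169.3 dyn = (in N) 0.001712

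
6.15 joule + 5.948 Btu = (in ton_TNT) 1.501e-06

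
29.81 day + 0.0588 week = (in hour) 725.3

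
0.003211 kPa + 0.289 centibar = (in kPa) 0.2922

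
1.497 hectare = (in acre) 3.699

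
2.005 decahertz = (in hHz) 0.2005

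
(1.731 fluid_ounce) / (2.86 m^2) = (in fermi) 1.79e+10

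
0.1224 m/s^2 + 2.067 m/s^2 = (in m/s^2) 2.189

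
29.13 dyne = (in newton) 0.0002913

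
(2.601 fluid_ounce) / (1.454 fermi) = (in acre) 1.307e+07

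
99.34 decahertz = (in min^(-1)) 5.96e+04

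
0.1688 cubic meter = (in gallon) 44.59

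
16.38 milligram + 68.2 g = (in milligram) 6.822e+04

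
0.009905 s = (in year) 3.141e-10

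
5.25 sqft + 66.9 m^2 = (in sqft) 725.4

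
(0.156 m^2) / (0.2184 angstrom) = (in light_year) 7.55e-07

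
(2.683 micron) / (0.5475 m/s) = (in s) 4.9e-06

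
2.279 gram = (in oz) 0.08039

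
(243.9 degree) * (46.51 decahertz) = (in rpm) 1.891e+04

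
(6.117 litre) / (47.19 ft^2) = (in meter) 0.001395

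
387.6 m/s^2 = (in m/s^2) 387.6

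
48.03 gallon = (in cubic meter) 0.1818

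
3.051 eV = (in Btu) 4.633e-22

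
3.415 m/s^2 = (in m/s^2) 3.415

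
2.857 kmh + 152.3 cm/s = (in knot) 4.503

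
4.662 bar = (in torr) 3497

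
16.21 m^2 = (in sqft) 174.5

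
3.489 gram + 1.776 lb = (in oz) 28.54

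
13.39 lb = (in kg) 6.074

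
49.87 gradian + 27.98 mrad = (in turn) 0.1291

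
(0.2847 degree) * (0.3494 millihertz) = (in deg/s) 9.947e-05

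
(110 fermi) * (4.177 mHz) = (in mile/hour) 1.028e-15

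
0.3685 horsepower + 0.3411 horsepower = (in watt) 529.1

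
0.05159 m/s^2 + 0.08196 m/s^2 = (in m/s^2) 0.1336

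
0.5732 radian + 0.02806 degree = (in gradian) 36.52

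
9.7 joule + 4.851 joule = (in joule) 14.55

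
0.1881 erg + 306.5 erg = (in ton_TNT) 7.33e-15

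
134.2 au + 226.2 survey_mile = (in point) 5.691e+16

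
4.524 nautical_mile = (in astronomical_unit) 5.601e-08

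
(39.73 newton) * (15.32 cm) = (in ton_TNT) 1.455e-09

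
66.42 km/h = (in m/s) 18.45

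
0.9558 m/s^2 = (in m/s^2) 0.9558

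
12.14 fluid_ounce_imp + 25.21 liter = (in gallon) 6.751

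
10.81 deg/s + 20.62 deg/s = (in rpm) 5.238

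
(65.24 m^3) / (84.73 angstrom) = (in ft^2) 8.288e+10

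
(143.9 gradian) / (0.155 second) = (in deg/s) 835.5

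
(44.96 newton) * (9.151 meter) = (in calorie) 98.33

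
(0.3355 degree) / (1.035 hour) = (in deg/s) 9.004e-05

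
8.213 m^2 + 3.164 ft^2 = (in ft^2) 91.57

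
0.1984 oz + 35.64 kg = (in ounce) 1257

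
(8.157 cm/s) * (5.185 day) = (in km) 36.54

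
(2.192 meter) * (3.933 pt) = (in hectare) 3.041e-07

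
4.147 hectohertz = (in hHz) 4.147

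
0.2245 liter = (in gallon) 0.05931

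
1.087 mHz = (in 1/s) 0.001087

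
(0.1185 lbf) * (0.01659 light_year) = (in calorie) 1.977e+13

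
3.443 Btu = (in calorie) 868.2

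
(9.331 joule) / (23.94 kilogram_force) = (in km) 3.975e-05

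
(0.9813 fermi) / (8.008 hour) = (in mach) 9.997e-23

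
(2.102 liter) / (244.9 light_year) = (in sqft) 9.765e-21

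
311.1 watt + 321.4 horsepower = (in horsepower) 321.8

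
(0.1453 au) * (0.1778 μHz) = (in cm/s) 3.865e+05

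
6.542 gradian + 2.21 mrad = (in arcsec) 2.165e+04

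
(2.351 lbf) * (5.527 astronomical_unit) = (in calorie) 2.067e+12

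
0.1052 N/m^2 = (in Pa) 0.1052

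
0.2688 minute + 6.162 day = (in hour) 147.9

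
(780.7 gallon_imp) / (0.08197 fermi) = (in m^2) 4.33e+16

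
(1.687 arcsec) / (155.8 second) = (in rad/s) 5.25e-08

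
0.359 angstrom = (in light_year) 3.795e-27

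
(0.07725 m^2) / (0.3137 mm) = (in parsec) 7.981e-15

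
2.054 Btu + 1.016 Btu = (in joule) 3239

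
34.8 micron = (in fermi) 3.48e+10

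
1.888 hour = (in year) 0.0002155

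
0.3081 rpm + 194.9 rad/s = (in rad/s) 194.9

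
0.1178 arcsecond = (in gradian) 3.636e-05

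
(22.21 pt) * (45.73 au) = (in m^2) 5.36e+10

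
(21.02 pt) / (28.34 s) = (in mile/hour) 0.0005853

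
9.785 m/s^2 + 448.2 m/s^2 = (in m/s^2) 458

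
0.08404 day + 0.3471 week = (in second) 2.172e+05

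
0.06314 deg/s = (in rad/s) 0.001102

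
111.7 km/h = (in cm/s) 3103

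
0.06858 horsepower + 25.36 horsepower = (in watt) 1.896e+04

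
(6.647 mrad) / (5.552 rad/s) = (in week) 1.98e-09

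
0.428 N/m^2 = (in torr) 0.00321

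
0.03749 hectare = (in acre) 0.09264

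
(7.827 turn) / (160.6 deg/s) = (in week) 2.901e-05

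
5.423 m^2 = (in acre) 0.00134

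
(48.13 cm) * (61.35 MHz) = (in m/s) 2.953e+07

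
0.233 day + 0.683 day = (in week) 0.1309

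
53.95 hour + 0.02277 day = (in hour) 54.5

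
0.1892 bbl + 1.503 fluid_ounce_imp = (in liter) 30.12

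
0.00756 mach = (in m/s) 2.574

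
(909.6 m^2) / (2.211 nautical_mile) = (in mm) 222.1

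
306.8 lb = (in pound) 306.8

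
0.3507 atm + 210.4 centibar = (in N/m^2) 2.459e+05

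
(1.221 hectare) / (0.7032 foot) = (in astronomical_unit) 3.808e-07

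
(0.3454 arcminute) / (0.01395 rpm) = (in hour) 1.91e-05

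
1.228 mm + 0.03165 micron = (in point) 3.481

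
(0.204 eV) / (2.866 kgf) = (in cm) 1.163e-19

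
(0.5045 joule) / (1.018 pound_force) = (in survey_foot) 0.3655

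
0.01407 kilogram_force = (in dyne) 1.38e+04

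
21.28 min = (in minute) 21.28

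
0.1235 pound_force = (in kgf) 0.05602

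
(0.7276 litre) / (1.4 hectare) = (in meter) 5.197e-08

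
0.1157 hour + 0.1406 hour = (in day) 0.01068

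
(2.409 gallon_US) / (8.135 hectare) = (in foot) 3.678e-07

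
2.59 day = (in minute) 3730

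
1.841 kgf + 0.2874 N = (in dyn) 1.834e+06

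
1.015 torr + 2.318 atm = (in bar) 2.35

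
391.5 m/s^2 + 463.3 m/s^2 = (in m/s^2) 854.8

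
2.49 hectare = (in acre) 6.153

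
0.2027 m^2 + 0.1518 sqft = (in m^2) 0.2168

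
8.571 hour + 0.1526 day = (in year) 0.001397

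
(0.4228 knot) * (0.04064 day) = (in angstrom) 7.637e+12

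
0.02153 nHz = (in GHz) 2.153e-20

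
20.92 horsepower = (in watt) 1.56e+04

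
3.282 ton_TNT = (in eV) 8.571e+28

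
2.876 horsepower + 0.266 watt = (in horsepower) 2.876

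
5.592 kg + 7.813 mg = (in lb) 12.33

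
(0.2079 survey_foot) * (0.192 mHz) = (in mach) 3.573e-08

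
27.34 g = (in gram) 27.34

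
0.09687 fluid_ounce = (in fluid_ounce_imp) 0.1008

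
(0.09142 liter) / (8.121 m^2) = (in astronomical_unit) 7.525e-17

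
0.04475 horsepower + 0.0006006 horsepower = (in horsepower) 0.04535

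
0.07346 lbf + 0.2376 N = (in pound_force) 0.1269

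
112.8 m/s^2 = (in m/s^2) 112.8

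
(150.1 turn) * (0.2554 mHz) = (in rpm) 2.3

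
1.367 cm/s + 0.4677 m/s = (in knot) 0.9357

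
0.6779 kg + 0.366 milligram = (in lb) 1.495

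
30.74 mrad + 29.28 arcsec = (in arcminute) 106.2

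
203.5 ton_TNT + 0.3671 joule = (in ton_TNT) 203.5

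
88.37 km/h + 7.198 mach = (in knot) 4812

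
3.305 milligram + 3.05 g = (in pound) 0.006731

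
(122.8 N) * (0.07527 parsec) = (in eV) 1.78e+36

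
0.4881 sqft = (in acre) 1.121e-05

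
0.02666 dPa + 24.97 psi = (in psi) 24.97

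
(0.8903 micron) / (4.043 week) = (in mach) 1.069e-15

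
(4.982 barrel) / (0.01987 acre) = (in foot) 0.03232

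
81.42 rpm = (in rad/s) 8.526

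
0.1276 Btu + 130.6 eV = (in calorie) 32.18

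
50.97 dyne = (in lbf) 0.0001146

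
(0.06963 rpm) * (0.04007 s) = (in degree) 0.01674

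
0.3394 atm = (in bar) 0.3439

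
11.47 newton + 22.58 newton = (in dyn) 3.405e+06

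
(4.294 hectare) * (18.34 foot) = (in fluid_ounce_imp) 8.448e+09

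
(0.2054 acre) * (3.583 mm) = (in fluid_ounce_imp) 1.048e+05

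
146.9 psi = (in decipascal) 1.013e+07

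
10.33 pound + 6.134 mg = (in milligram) 4.686e+06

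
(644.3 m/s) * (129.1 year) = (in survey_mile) 1.63e+09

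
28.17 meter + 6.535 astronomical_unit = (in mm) 9.776e+14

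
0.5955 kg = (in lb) 1.313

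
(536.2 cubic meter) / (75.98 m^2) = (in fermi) 7.057e+15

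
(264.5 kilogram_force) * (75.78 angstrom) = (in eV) 1.227e+14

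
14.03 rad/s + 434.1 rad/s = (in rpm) 4279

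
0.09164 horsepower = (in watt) 68.34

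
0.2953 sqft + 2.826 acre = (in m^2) 1.144e+04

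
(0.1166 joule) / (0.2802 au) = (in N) 2.782e-12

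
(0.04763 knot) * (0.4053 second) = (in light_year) 1.05e-18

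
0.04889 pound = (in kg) 0.02218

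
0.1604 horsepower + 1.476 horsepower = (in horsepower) 1.636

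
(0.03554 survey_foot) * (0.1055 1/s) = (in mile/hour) 0.002556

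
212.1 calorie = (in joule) 887.4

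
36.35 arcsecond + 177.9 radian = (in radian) 177.9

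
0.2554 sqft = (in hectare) 2.373e-06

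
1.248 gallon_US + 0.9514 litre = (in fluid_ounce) 191.9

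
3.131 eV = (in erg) 5.016e-12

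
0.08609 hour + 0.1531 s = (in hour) 0.08613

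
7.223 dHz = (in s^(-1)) 0.7223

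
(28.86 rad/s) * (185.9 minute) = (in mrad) 3.219e+08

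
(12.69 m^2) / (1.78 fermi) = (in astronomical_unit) 4.766e+04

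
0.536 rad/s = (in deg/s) 30.71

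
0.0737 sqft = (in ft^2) 0.0737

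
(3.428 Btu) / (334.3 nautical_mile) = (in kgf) 0.0005957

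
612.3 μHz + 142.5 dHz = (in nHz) 1.425e+10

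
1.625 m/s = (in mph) 3.635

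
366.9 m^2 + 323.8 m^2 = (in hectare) 0.06907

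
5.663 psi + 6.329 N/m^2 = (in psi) 5.664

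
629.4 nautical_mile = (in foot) 3.824e+06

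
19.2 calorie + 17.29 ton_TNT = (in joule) 7.234e+10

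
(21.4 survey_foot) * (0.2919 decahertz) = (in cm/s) 1904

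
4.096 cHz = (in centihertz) 4.096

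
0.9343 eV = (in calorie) 3.578e-20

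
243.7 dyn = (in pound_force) 0.0005479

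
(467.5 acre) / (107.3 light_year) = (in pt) 5.283e-09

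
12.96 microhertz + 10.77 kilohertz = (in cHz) 1.077e+06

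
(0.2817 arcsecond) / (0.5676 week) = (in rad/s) 3.978e-12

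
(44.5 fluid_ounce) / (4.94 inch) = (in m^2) 0.01049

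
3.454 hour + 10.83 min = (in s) 1.308e+04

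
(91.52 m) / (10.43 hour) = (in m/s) 0.002437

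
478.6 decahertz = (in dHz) 4.786e+04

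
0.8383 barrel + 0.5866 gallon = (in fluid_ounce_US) 4582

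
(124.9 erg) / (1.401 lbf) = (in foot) 6.575e-06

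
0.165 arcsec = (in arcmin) 0.00275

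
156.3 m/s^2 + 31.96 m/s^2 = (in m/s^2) 188.3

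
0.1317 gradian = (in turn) 0.0003293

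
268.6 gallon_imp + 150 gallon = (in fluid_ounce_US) 6.049e+04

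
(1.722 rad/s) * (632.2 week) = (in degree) 3.772e+10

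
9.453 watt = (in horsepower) 0.01268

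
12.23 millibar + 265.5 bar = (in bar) 265.5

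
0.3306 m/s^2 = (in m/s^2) 0.3306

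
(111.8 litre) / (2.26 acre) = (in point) 0.03465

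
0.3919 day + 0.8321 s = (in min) 564.3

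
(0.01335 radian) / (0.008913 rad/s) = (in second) 1.498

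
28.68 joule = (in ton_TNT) 6.855e-09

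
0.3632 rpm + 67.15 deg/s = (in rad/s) 1.21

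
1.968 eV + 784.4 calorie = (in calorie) 784.4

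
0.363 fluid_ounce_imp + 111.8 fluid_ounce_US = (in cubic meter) 0.003317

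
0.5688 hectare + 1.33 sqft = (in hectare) 0.5688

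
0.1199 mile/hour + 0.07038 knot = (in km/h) 0.3233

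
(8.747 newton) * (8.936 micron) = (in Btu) 7.408e-08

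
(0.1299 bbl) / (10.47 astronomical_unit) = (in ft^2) 1.419e-13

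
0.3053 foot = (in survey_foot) 0.3053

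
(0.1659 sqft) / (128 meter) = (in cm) 0.01204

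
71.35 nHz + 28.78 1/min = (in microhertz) 4.797e+05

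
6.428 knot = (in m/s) 3.307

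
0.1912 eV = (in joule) 3.063e-20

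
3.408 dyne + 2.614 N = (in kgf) 0.2666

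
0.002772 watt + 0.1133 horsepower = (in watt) 84.49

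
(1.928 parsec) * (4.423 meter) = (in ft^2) 2.832e+18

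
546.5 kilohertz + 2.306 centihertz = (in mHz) 5.465e+08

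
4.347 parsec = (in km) 1.341e+14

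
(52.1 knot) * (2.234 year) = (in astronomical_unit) 0.01262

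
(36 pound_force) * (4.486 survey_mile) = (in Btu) 1096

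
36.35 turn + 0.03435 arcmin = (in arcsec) 4.711e+07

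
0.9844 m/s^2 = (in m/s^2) 0.9844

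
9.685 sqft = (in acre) 0.0002223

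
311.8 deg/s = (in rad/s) 5.442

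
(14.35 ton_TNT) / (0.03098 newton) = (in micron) 1.938e+18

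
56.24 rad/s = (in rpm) 537.1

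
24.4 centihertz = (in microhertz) 2.44e+05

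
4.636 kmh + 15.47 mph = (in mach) 0.02409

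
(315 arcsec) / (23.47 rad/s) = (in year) 2.063e-12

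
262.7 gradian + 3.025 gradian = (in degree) 239.2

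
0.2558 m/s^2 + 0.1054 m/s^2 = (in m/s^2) 0.3612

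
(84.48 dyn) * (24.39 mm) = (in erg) 206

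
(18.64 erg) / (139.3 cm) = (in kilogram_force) 1.365e-07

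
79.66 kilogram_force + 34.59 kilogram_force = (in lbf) 251.9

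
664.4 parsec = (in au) 1.37e+08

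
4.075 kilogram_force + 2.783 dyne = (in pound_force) 8.984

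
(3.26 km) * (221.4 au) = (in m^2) 1.08e+17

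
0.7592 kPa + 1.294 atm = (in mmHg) 989.1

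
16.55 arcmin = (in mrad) 4.814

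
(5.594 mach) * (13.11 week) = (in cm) 1.51e+12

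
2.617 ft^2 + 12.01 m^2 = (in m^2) 12.25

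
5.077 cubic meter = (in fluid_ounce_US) 1.717e+05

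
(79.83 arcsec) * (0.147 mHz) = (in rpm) 5.433e-07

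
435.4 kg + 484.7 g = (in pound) 961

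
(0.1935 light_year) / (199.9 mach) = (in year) 852.8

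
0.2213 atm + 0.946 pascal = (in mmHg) 168.2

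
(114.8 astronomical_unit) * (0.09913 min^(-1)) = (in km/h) 1.021e+11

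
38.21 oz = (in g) 1083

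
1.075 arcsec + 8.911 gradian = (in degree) 8.02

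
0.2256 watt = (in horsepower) 0.0003025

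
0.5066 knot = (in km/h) 0.9382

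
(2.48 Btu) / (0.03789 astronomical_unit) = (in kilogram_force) 4.707e-08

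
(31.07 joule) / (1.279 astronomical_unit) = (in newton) 1.624e-10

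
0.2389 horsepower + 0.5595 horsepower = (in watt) 595.4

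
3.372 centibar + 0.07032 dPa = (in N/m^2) 3372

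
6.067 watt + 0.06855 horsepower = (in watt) 57.18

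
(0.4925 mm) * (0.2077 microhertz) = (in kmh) 3.683e-10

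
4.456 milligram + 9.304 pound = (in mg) 4.22e+06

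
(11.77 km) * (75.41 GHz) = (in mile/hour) 1.985e+15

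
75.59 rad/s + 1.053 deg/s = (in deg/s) 4332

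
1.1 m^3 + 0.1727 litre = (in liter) 1100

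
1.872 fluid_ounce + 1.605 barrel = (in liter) 255.2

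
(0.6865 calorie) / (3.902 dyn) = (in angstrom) 7.361e+14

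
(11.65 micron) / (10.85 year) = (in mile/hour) 7.616e-14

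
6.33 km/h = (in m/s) 1.758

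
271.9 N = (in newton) 271.9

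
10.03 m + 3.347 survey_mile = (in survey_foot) 1.771e+04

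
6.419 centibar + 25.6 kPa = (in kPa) 32.02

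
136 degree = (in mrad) 2374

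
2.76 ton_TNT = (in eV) 7.208e+28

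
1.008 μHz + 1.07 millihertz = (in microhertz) 1071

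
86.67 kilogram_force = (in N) 849.9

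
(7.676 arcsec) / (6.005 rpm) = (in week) 9.785e-11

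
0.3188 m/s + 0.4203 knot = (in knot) 1.04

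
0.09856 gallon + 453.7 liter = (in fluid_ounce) 1.535e+04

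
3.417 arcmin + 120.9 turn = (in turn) 120.9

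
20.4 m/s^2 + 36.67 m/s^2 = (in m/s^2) 57.07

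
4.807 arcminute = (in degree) 0.08012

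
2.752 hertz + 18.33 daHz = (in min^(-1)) 1.116e+04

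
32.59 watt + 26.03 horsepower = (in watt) 1.944e+04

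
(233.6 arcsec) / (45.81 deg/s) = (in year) 4.492e-11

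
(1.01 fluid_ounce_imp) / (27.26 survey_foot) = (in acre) 8.535e-10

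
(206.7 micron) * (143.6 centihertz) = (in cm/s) 0.02968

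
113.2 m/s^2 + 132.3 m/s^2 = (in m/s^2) 245.5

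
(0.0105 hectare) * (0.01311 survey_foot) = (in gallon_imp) 92.29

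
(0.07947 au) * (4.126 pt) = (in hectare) 1730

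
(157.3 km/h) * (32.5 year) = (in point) 1.269e+14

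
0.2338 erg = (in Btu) 2.216e-11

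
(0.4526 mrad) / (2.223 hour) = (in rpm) 5.401e-07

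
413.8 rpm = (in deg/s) 2483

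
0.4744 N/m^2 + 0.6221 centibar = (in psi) 0.0903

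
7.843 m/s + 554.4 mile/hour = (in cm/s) 2.557e+04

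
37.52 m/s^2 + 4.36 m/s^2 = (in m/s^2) 41.88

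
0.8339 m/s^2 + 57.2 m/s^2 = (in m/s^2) 58.03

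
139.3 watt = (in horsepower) 0.1868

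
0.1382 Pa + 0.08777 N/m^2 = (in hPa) 0.00226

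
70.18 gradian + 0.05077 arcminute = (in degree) 63.16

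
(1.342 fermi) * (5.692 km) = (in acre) 1.888e-15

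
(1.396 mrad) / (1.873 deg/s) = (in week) 7.061e-08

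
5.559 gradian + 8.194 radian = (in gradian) 527.2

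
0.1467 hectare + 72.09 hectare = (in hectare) 72.24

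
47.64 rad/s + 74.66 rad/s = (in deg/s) 7007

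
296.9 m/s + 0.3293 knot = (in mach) 0.8725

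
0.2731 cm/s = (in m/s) 0.002731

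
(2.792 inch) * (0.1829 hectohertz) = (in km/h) 4.669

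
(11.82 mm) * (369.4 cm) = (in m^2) 0.04366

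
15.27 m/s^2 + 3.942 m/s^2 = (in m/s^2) 19.21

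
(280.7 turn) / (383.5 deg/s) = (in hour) 0.07319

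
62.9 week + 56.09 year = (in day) 2.091e+04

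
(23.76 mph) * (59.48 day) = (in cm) 5.459e+09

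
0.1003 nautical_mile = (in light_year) 1.963e-14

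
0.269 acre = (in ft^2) 1.172e+04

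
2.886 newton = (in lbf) 0.6488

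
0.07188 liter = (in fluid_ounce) 2.431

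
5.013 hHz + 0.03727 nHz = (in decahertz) 50.13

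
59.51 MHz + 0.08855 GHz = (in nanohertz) 1.481e+17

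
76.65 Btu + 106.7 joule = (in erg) 8.098e+11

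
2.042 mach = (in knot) 1352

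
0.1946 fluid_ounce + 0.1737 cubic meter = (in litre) 173.7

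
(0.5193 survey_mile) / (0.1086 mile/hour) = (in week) 0.02846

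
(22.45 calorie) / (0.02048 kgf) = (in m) 467.7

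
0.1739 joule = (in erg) 1.739e+06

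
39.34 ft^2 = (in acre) 0.0009031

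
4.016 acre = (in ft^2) 1.749e+05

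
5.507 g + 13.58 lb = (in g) 6165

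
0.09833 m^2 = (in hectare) 9.833e-06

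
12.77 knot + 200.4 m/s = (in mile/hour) 463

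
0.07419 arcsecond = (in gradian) 2.29e-05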